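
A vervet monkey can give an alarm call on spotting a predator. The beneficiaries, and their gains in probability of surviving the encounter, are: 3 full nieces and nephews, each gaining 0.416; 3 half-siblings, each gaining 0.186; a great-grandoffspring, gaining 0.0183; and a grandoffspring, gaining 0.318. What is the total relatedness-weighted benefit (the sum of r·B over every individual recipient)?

0.5332875

r to a full niece or nephew = 0.25 (full aunt/uncle↔niece/nephew: two paths of length 3 through the shared grandparent pair: r = 2·(1/2)^3 = 1/4).
r to a half-sibling = 0.25 (half-sibs share one parent — one path of length 2: r = (1/2)^2 = 1/4).
r to a great-grandoffspring = 1/8 (three parent–offspring links: r = (1/2)^3 = 1/8).
r to a grandoffspring = 1/4 (two parent–offspring links: r = (1/2)^2 = 1/4).
Summing one r·B term per recipient: 3·0.25·0.416 + 3·0.25·0.186 + 1·0.125·0.0183 + 1·0.25·0.318 = 0.5332875.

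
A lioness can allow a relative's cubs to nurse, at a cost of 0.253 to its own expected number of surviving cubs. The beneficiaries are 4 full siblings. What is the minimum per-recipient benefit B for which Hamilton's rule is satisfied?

r to a full sibling = 0.5 (full sibs share both parents — two paths of length 2: r = 2·(1/2)^2 = 1/2).
Hamilton's rule with n recipients of equal r: n·r·B > C, so B > C/(n·r) = 0.253/(4·0.5) = 0.1265.

0.1265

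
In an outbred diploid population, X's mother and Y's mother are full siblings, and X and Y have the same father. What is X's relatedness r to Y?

Relatedness sums over independent paths through distinct common ancestors.
X and Y are related in two ways: first cousins through their mothers (r = 1/8) and half-sibs through their shared father (r = 1/4).
r = 1/8 + 1/4 = 3/8 = 0.375.

0.375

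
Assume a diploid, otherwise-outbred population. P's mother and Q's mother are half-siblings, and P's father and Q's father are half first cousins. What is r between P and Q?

0.078125

Independent pedigree routes through distinct common ancestors add.
P and Q are related in two ways: half first cousins through their mothers (r = 1/16) and half second cousins through their fathers (r = 1/64).
r = 1/16 + 1/64 = 0.078125.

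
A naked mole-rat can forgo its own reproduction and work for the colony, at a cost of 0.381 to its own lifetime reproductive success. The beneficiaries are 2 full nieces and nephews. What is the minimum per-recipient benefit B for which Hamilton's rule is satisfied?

0.762

r to a full niece or nephew = 0.25 (full aunt/uncle↔niece/nephew: two paths of length 3 through the shared grandparent pair: r = 2·(1/2)^3 = 1/4).
Hamilton's rule with n recipients of equal r: n·r·B > C, so B > C/(n·r) = 0.381/(2·0.25) = 0.762.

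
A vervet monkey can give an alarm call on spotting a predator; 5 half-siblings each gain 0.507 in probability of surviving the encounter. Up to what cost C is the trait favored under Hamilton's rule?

r to a half-sibling = 1/4 (half-sibs share one parent — one path of length 2: r = (1/2)^2 = 1/4).
Hamilton's rule: n·r·B > C, so the trait is favored while C < n·r·B = 5·0.25·0.507 = 0.63375.

0.63375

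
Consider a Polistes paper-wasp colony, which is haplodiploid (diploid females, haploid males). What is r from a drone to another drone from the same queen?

Haploid brothers each carry a random half of the queen's diploid genome, so on average they share half: r = 1/2.

0.5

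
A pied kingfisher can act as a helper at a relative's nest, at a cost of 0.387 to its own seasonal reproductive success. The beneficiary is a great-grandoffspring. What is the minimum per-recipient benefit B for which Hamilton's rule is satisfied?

3.096

r to a great-grandoffspring = 0.125 (three parent–offspring links: r = (1/2)^3 = 1/8).
Hamilton's rule with n recipients of equal r: n·r·B > C, so B > C/(n·r) = 0.387/(1·0.125) = 3.096.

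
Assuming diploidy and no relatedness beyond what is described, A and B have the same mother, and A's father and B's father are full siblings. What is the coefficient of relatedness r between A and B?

0.375

Wright's path rule: contributions from independent ancestry routes add.
A and B are related in two ways: half-sibs through their shared mother (r = 1/4) and first cousins through their fathers (r = 1/8).
r = 1/4 + 1/8 = 3/8 = 0.375.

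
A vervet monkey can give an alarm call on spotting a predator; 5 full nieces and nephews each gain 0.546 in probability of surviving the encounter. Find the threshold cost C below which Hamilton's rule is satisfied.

r to a full niece or nephew = 0.25 (full aunt/uncle↔niece/nephew: two paths of length 3 through the shared grandparent pair: r = 2·(1/2)^3 = 1/4).
Hamilton's rule: n·r·B > C, so the trait is favored while C < n·r·B = 5·0.25·0.546 = 0.6825.

0.6825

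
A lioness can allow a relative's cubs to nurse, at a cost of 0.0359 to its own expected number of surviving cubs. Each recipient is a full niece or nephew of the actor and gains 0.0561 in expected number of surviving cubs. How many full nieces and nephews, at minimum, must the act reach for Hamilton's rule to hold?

r to a full niece or nephew = 0.25 (full aunt/uncle↔niece/nephew: two paths of length 3 through the shared grandparent pair: r = 2·(1/2)^3 = 1/4).
Hamilton's rule: n·r·B > C  ⇒  n > C/(r·B) = 0.0359/(0.25·0.0561) = 2.56.
The smallest integer exceeding 2.56 is 3.

3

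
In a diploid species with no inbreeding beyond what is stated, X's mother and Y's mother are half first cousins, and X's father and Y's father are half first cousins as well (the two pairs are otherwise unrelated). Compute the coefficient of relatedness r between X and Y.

Relatedness sums over independent paths through distinct common ancestors.
X and Y are related in two ways: half second cousins through their mothers (r = 1/64) and half second cousins through their fathers (r = 1/64).
r = 1/64 + 1/64 = 0.03125.

0.03125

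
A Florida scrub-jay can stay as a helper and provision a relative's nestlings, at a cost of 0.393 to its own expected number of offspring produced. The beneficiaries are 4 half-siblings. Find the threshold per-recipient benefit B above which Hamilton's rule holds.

0.393

r to a half-sibling = 0.25 (half-sibs share one parent — one path of length 2: r = (1/2)^2 = 1/4).
Hamilton's rule with n recipients of equal r: n·r·B > C, so B > C/(n·r) = 0.393/(4·0.25) = 0.393.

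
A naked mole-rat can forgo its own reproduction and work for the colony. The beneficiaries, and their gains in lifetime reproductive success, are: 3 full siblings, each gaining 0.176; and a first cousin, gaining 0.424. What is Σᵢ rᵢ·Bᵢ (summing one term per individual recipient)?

r to a full sibling = 1/2 (full sibs share both parents — two paths of length 2: r = 2·(1/2)^2 = 1/2).
r to a first cousin = 1/8 (first cousins share one grandparent pair — two paths of length 4: r = 2·(1/2)^4 = 1/8).
Summing one r·B term per recipient: 3·0.5·0.176 + 1·0.125·0.424 = 0.317.

0.317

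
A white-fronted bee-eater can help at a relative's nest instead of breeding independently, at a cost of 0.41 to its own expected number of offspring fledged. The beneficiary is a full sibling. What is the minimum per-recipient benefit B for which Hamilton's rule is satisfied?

0.82

r to a full sibling = 1/2 (full sibs share both parents — two paths of length 2: r = 2·(1/2)^2 = 1/2).
Hamilton's rule with n recipients of equal r: n·r·B > C, so B > C/(n·r) = 0.41/(1·0.5) = 0.82.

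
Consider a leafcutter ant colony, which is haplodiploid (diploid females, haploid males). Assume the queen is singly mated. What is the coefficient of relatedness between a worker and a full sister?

Haplodiploid full sisters inherit their father's entire haploid genome identically (contributing 1/2) and on average half of their mother's contribution (1/2 · 1/2 = 1/4); r = 1/2 + 1/4 = 3/4.

0.75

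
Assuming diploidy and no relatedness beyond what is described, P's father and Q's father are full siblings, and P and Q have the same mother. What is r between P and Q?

0.375

With two independent routes of shared ancestry, r is the sum of the two contributions.
P and Q are related in two ways: first cousins through their fathers (r = 1/8) and half-sibs through their shared mother (r = 1/4).
r = 1/8 + 1/4 = 0.375.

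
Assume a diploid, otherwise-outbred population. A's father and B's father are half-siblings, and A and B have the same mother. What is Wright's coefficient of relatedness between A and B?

0.3125

Wright's path rule: contributions from independent ancestry routes add.
A and B are related in two ways: half first cousins through their fathers (r = 1/16) and half-sibs through their shared mother (r = 1/4).
r = 1/16 + 1/4 = 5/16 = 0.3125.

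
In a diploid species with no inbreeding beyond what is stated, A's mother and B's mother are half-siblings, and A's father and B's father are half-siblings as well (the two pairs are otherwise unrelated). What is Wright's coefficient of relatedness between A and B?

Independent pedigree routes through distinct common ancestors add.
A and B are related in two ways: half first cousins through their mothers (r = 1/16) and half first cousins through their fathers (r = 1/16).
r = 1/16 + 1/16 = 0.125.

0.125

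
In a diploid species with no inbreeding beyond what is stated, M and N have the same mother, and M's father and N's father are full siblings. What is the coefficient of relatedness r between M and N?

0.375

Relatedness sums over independent paths through distinct common ancestors.
M and N are related in two ways: half-sibs through their shared mother (r = 1/4) and first cousins through their fathers (r = 1/8).
r = 1/4 + 1/8 = 0.375.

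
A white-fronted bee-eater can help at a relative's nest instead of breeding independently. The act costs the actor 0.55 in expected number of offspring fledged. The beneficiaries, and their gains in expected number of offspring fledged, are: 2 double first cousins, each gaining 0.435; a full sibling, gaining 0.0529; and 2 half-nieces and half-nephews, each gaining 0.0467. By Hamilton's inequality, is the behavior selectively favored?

No

Hamilton's rule: the trait is favored when the sum of r·B over every recipient exceeds the actor's cost C.
r to a double first cousin = 1/4 (double first cousins share both grandparent pairs — four paths of length 4: r = 4·(1/2)^4 = 1/4).
r to a full sibling = 0.5 (full sibs share both parents — two paths of length 2: r = 2·(1/2)^2 = 1/2).
r to a half-niece or half-nephew = 1/8 (half-aunt/uncle↔niece/nephew: one path of length 3: r = (1/2)^3 = 1/8).
Summing one r·B term per recipient: 2·0.25·0.435 + 1·0.5·0.0529 + 2·0.125·0.0467 = 0.255625.
0.255625 < 0.55: the indirect benefit is less than the cost.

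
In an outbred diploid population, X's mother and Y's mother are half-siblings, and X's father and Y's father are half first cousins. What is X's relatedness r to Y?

With two independent routes of shared ancestry, r is the sum of the two contributions.
X and Y are related in two ways: half first cousins through their mothers (r = 1/16) and half second cousins through their fathers (r = 1/64).
r = 1/16 + 1/64 = 5/64 = 0.078125.

0.078125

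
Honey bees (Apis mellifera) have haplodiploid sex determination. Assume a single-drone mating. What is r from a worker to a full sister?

Haplodiploid full sisters inherit their father's entire haploid genome identically (contributing 1/2) and on average half of their mother's contribution (1/2 · 1/2 = 1/4); r = 1/2 + 1/4 = 3/4.

0.75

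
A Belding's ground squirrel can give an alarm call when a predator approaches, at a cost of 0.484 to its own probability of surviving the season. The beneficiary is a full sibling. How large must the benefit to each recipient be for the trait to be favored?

0.968

r to a full sibling = 0.5 (full sibs share both parents — two paths of length 2: r = 2·(1/2)^2 = 1/2).
Hamilton's rule with n recipients of equal r: n·r·B > C, so B > C/(n·r) = 0.484/(1·0.5) = 0.968.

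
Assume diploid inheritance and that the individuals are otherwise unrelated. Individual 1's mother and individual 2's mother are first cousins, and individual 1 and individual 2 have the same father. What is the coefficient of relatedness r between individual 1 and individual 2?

0.28125

With two independent routes of shared ancestry, r is the sum of the two contributions.
Individual 1 and individual 2 are related in two ways: second cousins through their mothers (r = 1/32) and half-sibs through their shared father (r = 1/4).
r = 1/32 + 1/4 = 9/32 = 0.28125.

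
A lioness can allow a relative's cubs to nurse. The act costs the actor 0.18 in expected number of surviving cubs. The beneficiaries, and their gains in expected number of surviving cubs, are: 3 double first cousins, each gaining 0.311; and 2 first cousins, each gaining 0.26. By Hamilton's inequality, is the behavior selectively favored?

Yes

Hamilton's rule: the trait is favored when the sum of r·B over every recipient exceeds the actor's cost C.
r to a double first cousin = 1/4 (double first cousins share both grandparent pairs — four paths of length 4: r = 4·(1/2)^4 = 1/4).
r to a first cousin = 1/8 (first cousins share one grandparent pair — two paths of length 4: r = 2·(1/2)^4 = 1/8).
Summing one r·B term per recipient: 3·0.25·0.311 + 2·0.125·0.26 = 0.29825.
0.29825 > 0.18: the indirect benefit exceeds the cost.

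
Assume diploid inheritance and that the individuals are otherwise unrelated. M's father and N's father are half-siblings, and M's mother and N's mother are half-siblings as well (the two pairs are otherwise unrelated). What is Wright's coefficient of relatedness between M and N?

With two independent routes of shared ancestry, r is the sum of the two contributions.
M and N are related in two ways: half first cousins through their fathers (r = 1/16) and half first cousins through their mothers (r = 1/16).
r = 1/16 + 1/16 = 0.125.

0.125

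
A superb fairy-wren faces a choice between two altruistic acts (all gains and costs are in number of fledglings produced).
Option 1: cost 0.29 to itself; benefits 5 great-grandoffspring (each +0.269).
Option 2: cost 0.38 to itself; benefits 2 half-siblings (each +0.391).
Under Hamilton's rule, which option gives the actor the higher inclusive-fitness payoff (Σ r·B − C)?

Option 1: r to a great-grandoffspring = 0.125.
Option 1: Σ r·B − C = (5·0.125·0.269) − 0.29 = -0.121875.
Option 2: r to a half-sibling = 0.25.
Option 2: Σ r·B − C = (2·0.25·0.391) − 0.38 = -0.1845.
Option 1 has the higher net inclusive-fitness payoff.

Option 1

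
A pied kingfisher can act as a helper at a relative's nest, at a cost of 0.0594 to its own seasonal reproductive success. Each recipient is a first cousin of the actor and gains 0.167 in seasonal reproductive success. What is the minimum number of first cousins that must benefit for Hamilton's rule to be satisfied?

3

r to a first cousin = 0.125 (first cousins share one grandparent pair — two paths of length 4: r = 2·(1/2)^4 = 1/8).
Hamilton's rule: n·r·B > C  ⇒  n > C/(r·B) = 0.0594/(0.125·0.167) = 2.846.
The smallest integer exceeding 2.846 is 3.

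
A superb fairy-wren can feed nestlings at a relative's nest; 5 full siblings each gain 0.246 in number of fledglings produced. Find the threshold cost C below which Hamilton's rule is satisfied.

0.615

r to a full sibling = 1/2 (full sibs share both parents — two paths of length 2: r = 2·(1/2)^2 = 1/2).
Hamilton's rule: n·r·B > C, so the trait is favored while C < n·r·B = 5·0.5·0.246 = 0.615.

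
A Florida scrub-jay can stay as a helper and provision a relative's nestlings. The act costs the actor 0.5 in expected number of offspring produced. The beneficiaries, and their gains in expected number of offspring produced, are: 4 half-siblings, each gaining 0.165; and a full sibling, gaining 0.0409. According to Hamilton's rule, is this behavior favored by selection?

No

Hamilton's rule: the trait is favored when the sum of r·B over every recipient exceeds the actor's cost C.
r to a half-sibling = 0.25 (half-sibs share one parent — one path of length 2: r = (1/2)^2 = 1/4).
r to a full sibling = 0.5 (full sibs share both parents — two paths of length 2: r = 2·(1/2)^2 = 1/2).
Summing one r·B term per recipient: 4·0.25·0.165 + 1·0.5·0.0409 = 0.18545.
0.18545 < 0.5: the indirect benefit is less than the cost.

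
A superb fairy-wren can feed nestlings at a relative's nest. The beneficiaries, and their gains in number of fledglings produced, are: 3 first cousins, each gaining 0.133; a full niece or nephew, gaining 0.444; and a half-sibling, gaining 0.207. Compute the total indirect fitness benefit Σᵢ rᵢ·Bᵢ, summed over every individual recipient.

r to a first cousin = 0.125 (first cousins share one grandparent pair — two paths of length 4: r = 2·(1/2)^4 = 1/8).
r to a full niece or nephew = 0.25 (full aunt/uncle↔niece/nephew: two paths of length 3 through the shared grandparent pair: r = 2·(1/2)^3 = 1/4).
r to a half-sibling = 1/4 (half-sibs share one parent — one path of length 2: r = (1/2)^2 = 1/4).
Summing one r·B term per recipient: 3·0.125·0.133 + 1·0.25·0.444 + 1·0.25·0.207 = 0.212625.

0.212625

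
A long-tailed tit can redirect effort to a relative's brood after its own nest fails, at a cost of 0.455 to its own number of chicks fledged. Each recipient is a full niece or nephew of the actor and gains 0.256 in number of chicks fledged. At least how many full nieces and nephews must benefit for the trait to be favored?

r to a full niece or nephew = 1/4 (full aunt/uncle↔niece/nephew: two paths of length 3 through the shared grandparent pair: r = 2·(1/2)^3 = 1/4).
Hamilton's rule: n·r·B > C  ⇒  n > C/(r·B) = 0.455/(0.25·0.256) = 7.109.
The smallest integer exceeding 7.109 is 8.

8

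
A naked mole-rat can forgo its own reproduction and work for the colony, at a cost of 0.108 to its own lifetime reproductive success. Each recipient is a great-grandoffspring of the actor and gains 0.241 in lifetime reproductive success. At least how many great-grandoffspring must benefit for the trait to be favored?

4

r to a great-grandoffspring = 0.125 (three parent–offspring links: r = (1/2)^3 = 1/8).
Hamilton's rule: n·r·B > C  ⇒  n > C/(r·B) = 0.108/(0.125·0.241) = 3.585.
The smallest integer exceeding 3.585 is 4.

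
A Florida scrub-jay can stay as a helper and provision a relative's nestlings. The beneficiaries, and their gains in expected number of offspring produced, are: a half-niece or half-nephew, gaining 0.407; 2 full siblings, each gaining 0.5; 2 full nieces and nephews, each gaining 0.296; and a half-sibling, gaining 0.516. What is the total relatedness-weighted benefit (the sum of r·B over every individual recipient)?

0.827875

r to a half-niece or half-nephew = 1/8 (half-aunt/uncle↔niece/nephew: one path of length 3: r = (1/2)^3 = 1/8).
r to a full sibling = 1/2 (full sibs share both parents — two paths of length 2: r = 2·(1/2)^2 = 1/2).
r to a full niece or nephew = 0.25 (full aunt/uncle↔niece/nephew: two paths of length 3 through the shared grandparent pair: r = 2·(1/2)^3 = 1/4).
r to a half-sibling = 0.25 (half-sibs share one parent — one path of length 2: r = (1/2)^2 = 1/4).
Summing one r·B term per recipient: 1·0.125·0.407 + 2·0.5·0.5 + 2·0.25·0.296 + 1·0.25·0.516 = 0.827875.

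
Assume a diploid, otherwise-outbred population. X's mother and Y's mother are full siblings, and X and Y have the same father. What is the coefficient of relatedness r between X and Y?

With two independent routes of shared ancestry, r is the sum of the two contributions.
X and Y are related in two ways: first cousins through their mothers (r = 1/8) and half-sibs through their shared father (r = 1/4).
r = 1/8 + 1/4 = 0.375.

0.375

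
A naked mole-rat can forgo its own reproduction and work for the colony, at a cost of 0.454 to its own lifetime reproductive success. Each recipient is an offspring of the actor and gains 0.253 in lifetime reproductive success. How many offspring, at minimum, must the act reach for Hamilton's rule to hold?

r to an offspring = 1/2 (one parent–offspring link: r = (1/2)^1 = 1/2).
Hamilton's rule: n·r·B > C  ⇒  n > C/(r·B) = 0.454/(0.5·0.253) = 3.589.
The smallest integer exceeding 3.589 is 4.

4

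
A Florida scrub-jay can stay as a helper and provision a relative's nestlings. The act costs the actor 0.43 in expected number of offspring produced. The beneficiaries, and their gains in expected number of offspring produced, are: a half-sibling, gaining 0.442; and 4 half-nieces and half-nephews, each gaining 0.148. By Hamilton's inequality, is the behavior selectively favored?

No

Hamilton's rule: the trait is favored when the sum of r·B over every recipient exceeds the actor's cost C.
r to a half-sibling = 1/4 (half-sibs share one parent — one path of length 2: r = (1/2)^2 = 1/4).
r to a half-niece or half-nephew = 1/8 (half-aunt/uncle↔niece/nephew: one path of length 3: r = (1/2)^3 = 1/8).
Summing one r·B term per recipient: 1·0.25·0.442 + 4·0.125·0.148 = 0.1845.
0.1845 < 0.43: the indirect benefit is less than the cost.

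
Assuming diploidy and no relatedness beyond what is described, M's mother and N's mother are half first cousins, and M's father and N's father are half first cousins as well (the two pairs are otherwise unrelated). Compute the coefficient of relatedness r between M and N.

With two independent routes of shared ancestry, r is the sum of the two contributions.
M and N are related in two ways: half second cousins through their mothers (r = 1/64) and half second cousins through their fathers (r = 1/64).
r = 1/64 + 1/64 = 0.03125.

0.03125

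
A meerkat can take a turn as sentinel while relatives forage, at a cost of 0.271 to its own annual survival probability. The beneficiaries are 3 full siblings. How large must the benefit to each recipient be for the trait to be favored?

r to a full sibling = 0.5 (full sibs share both parents — two paths of length 2: r = 2·(1/2)^2 = 1/2).
Hamilton's rule with n recipients of equal r: n·r·B > C, so B > C/(n·r) = 0.271/(3·0.5) = 0.1807.

0.1807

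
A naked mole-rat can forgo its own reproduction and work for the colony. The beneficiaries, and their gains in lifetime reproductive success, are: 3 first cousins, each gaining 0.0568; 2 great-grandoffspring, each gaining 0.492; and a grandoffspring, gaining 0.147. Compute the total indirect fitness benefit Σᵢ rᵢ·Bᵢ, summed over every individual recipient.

0.18105

r to a first cousin = 1/8 (first cousins share one grandparent pair — two paths of length 4: r = 2·(1/2)^4 = 1/8).
r to a great-grandoffspring = 0.125 (three parent–offspring links: r = (1/2)^3 = 1/8).
r to a grandoffspring = 0.25 (two parent–offspring links: r = (1/2)^2 = 1/4).
Summing one r·B term per recipient: 3·0.125·0.0568 + 2·0.125·0.492 + 1·0.25·0.147 = 0.18105.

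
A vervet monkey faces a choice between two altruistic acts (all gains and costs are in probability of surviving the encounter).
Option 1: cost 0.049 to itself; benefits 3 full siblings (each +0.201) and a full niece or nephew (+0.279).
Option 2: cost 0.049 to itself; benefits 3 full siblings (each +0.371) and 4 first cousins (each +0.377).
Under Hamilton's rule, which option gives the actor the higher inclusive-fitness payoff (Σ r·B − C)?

Option 1: r to a full sibling = 0.5.
Option 1: r to a full niece or nephew = 0.25.
Option 1: Σ r·B − C = (3·0.5·0.201 + 1·0.25·0.279) − 0.049 = 0.32225.
Option 2: r to a full sibling = 0.5.
Option 2: r to a first cousin = 0.125.
Option 2: Σ r·B − C = (3·0.5·0.371 + 4·0.125·0.377) − 0.049 = 0.696.
Option 2 has the higher net inclusive-fitness payoff.

Option 2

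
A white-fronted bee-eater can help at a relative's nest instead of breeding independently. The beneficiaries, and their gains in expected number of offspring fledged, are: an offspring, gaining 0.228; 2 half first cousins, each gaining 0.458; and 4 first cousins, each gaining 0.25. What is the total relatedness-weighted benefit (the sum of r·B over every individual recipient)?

0.29625

r to an offspring = 0.5 (one parent–offspring link: r = (1/2)^1 = 1/2).
r to a half first cousin = 1/16 (half first cousins share one grandparent — one path of length 4: r = (1/2)^4 = 1/16).
r to a first cousin = 0.125 (first cousins share one grandparent pair — two paths of length 4: r = 2·(1/2)^4 = 1/8).
Summing one r·B term per recipient: 1·0.5·0.228 + 2·0.0625·0.458 + 4·0.125·0.25 = 0.29625.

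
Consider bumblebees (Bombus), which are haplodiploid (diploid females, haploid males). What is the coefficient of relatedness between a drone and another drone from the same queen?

0.5

Haploid brothers each carry a random half of the queen's diploid genome, so on average they share half: r = 1/2.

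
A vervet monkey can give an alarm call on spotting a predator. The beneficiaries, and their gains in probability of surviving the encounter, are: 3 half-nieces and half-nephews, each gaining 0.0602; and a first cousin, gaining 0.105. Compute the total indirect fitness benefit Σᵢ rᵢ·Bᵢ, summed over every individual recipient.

r to a half-niece or half-nephew = 0.125 (half-aunt/uncle↔niece/nephew: one path of length 3: r = (1/2)^3 = 1/8).
r to a first cousin = 1/8 (first cousins share one grandparent pair — two paths of length 4: r = 2·(1/2)^4 = 1/8).
Summing one r·B term per recipient: 3·0.125·0.0602 + 1·0.125·0.105 = 0.0357.

0.0357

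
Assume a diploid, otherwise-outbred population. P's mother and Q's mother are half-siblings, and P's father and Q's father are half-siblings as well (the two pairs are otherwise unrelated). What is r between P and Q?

Wright's path rule: contributions from independent ancestry routes add.
P and Q are related in two ways: half first cousins through their mothers (r = 1/16) and half first cousins through their fathers (r = 1/16).
r = 1/16 + 1/16 = 1/8 = 0.125.

0.125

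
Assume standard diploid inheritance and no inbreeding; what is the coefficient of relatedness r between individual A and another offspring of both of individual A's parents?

Each parent–offspring link contributes a factor of 1/2, and independent paths through distinct common ancestors add.
Full sibs share both parents — two paths of length 2: r = 2·(1/2)^2 = 1/2.

0.5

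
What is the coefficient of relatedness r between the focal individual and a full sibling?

0.5

Each parent–offspring link contributes a factor of 1/2, and independent paths through distinct common ancestors add.
Full sibs share both parents — two paths of length 2: r = 2·(1/2)^2 = 1/2.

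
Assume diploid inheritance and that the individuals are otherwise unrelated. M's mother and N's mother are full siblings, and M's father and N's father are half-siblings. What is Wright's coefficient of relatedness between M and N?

0.1875

Relatedness sums over independent paths through distinct common ancestors.
M and N are related in two ways: first cousins through their mothers (r = 1/8) and half first cousins through their fathers (r = 1/16).
r = 1/8 + 1/16 = 3/16 = 0.1875.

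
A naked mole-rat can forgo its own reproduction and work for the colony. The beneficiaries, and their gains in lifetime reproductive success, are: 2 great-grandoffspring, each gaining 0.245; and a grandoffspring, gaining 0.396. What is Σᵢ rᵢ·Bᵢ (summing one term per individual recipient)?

0.16025

r to a great-grandoffspring = 0.125 (three parent–offspring links: r = (1/2)^3 = 1/8).
r to a grandoffspring = 1/4 (two parent–offspring links: r = (1/2)^2 = 1/4).
Summing one r·B term per recipient: 2·0.125·0.245 + 1·0.25·0.396 = 0.16025.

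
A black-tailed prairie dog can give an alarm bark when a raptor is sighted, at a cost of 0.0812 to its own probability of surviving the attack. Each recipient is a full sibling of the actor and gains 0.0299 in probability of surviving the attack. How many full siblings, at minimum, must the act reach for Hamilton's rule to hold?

r to a full sibling = 1/2 (full sibs share both parents — two paths of length 2: r = 2·(1/2)^2 = 1/2).
Hamilton's rule: n·r·B > C  ⇒  n > C/(r·B) = 0.0812/(0.5·0.0299) = 5.431.
The smallest integer exceeding 5.431 is 6.

6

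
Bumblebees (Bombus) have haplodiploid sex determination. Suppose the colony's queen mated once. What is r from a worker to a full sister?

0.75

Haplodiploid full sisters inherit their father's entire haploid genome identically (contributing 1/2) and on average half of their mother's contribution (1/2 · 1/2 = 1/4); r = 1/2 + 1/4 = 3/4.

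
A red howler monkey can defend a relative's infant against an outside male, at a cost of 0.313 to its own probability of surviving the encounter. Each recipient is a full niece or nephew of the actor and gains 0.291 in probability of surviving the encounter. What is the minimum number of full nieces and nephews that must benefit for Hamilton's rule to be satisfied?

5

r to a full niece or nephew = 0.25 (full aunt/uncle↔niece/nephew: two paths of length 3 through the shared grandparent pair: r = 2·(1/2)^3 = 1/4).
Hamilton's rule: n·r·B > C  ⇒  n > C/(r·B) = 0.313/(0.25·0.291) = 4.302.
The smallest integer exceeding 4.302 is 5.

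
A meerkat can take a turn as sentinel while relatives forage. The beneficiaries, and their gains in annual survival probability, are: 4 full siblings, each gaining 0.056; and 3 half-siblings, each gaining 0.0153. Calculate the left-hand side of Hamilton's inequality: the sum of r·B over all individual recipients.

0.123475

r to a full sibling = 1/2 (full sibs share both parents — two paths of length 2: r = 2·(1/2)^2 = 1/2).
r to a half-sibling = 0.25 (half-sibs share one parent — one path of length 2: r = (1/2)^2 = 1/4).
Summing one r·B term per recipient: 4·0.5·0.056 + 3·0.25·0.0153 = 0.123475.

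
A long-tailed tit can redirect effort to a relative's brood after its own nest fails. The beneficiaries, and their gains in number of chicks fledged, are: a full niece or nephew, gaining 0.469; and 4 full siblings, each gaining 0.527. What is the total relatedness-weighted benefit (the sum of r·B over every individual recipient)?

1.17125

r to a full niece or nephew = 0.25 (full aunt/uncle↔niece/nephew: two paths of length 3 through the shared grandparent pair: r = 2·(1/2)^3 = 1/4).
r to a full sibling = 0.5 (full sibs share both parents — two paths of length 2: r = 2·(1/2)^2 = 1/2).
Summing one r·B term per recipient: 1·0.25·0.469 + 4·0.5·0.527 = 1.17125.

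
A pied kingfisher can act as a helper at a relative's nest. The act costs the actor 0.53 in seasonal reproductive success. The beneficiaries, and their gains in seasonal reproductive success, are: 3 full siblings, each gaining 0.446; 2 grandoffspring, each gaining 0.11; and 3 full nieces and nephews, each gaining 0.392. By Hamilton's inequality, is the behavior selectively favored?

Yes

Hamilton's rule: the trait is favored when the sum of r·B over every recipient exceeds the actor's cost C.
r to a full sibling = 1/2 (full sibs share both parents — two paths of length 2: r = 2·(1/2)^2 = 1/2).
r to a grandoffspring = 0.25 (two parent–offspring links: r = (1/2)^2 = 1/4).
r to a full niece or nephew = 1/4 (full aunt/uncle↔niece/nephew: two paths of length 3 through the shared grandparent pair: r = 2·(1/2)^3 = 1/4).
Summing one r·B term per recipient: 3·0.5·0.446 + 2·0.25·0.11 + 3·0.25·0.392 = 1.018.
1.018 > 0.53: the indirect benefit exceeds the cost.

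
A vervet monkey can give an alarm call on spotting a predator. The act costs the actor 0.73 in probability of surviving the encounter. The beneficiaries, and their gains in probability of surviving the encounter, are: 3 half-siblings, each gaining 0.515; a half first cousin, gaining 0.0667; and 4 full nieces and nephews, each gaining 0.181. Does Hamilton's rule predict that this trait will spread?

Hamilton's rule: the trait is favored when the sum of r·B over every recipient exceeds the actor's cost C.
r to a half-sibling = 1/4 (half-sibs share one parent — one path of length 2: r = (1/2)^2 = 1/4).
r to a half first cousin = 1/16 (half first cousins share one grandparent — one path of length 4: r = (1/2)^4 = 1/16).
r to a full niece or nephew = 1/4 (full aunt/uncle↔niece/nephew: two paths of length 3 through the shared grandparent pair: r = 2·(1/2)^3 = 1/4).
Summing one r·B term per recipient: 3·0.25·0.515 + 1·0.0625·0.0667 + 4·0.25·0.181 = 0.57141875.
0.57141875 < 0.73: the indirect benefit is less than the cost.

No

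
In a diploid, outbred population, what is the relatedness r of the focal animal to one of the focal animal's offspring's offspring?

0.25

Each parent–offspring link contributes a factor of 1/2, and independent paths through distinct common ancestors add.
Two parent–offspring links: r = (1/2)^2 = 1/4.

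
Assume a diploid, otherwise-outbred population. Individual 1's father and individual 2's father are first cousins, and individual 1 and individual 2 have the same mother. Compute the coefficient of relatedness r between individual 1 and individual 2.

0.28125

Relatedness sums over independent paths through distinct common ancestors.
Individual 1 and individual 2 are related in two ways: second cousins through their fathers (r = 1/32) and half-sibs through their shared mother (r = 1/4).
r = 1/32 + 1/4 = 9/32 = 0.28125.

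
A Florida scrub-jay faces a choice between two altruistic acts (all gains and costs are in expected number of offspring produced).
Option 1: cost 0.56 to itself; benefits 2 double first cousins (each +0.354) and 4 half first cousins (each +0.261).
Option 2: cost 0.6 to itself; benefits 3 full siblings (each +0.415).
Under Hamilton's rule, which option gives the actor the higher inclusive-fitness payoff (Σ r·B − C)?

Option 1: r to a double first cousin = 0.25.
Option 1: r to a half first cousin = 0.0625.
Option 1: Σ r·B − C = (2·0.25·0.354 + 4·0.0625·0.261) − 0.56 = -0.31775.
Option 2: r to a full sibling = 0.5.
Option 2: Σ r·B − C = (3·0.5·0.415) − 0.6 = 0.0225.
Option 2 has the higher net inclusive-fitness payoff.

Option 2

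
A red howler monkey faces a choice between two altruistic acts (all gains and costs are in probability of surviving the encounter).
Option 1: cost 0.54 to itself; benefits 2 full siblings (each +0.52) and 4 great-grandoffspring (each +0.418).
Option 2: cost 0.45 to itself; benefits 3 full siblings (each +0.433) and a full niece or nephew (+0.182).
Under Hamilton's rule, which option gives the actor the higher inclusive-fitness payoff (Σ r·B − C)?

Option 1: r to a full sibling = 0.5.
Option 1: r to a great-grandoffspring = 0.125.
Option 1: Σ r·B − C = (2·0.5·0.52 + 4·0.125·0.418) − 0.54 = 0.189.
Option 2: r to a full sibling = 0.5.
Option 2: r to a full niece or nephew = 0.25.
Option 2: Σ r·B − C = (3·0.5·0.433 + 1·0.25·0.182) − 0.45 = 0.245.
Option 2 has the higher net inclusive-fitness payoff.

Option 2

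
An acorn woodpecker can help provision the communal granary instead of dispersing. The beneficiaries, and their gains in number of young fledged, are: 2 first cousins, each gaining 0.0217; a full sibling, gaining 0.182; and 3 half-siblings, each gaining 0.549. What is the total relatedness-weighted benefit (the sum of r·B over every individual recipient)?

r to a first cousin = 1/8 (first cousins share one grandparent pair — two paths of length 4: r = 2·(1/2)^4 = 1/8).
r to a full sibling = 1/2 (full sibs share both parents — two paths of length 2: r = 2·(1/2)^2 = 1/2).
r to a half-sibling = 0.25 (half-sibs share one parent — one path of length 2: r = (1/2)^2 = 1/4).
Summing one r·B term per recipient: 2·0.125·0.0217 + 1·0.5·0.182 + 3·0.25·0.549 = 0.508175.

0.508175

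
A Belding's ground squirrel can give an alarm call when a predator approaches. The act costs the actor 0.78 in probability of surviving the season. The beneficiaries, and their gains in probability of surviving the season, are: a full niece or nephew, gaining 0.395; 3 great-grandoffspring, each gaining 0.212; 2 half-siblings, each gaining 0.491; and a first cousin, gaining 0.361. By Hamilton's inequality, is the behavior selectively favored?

Hamilton's rule: the trait is favored when the sum of r·B over every recipient exceeds the actor's cost C.
r to a full niece or nephew = 1/4 (full aunt/uncle↔niece/nephew: two paths of length 3 through the shared grandparent pair: r = 2·(1/2)^3 = 1/4).
r to a great-grandoffspring = 1/8 (three parent–offspring links: r = (1/2)^3 = 1/8).
r to a half-sibling = 1/4 (half-sibs share one parent — one path of length 2: r = (1/2)^2 = 1/4).
r to a first cousin = 0.125 (first cousins share one grandparent pair — two paths of length 4: r = 2·(1/2)^4 = 1/8).
Summing one r·B term per recipient: 1·0.25·0.395 + 3·0.125·0.212 + 2·0.25·0.491 + 1·0.125·0.361 = 0.468875.
0.468875 < 0.78: the indirect benefit is less than the cost.

No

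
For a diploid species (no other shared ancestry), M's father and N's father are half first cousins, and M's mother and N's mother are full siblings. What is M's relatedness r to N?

0.140625

Independent pedigree routes through distinct common ancestors add.
M and N are related in two ways: half second cousins through their fathers (r = 1/64) and first cousins through their mothers (r = 1/8).
r = 1/64 + 1/8 = 9/64 = 0.140625.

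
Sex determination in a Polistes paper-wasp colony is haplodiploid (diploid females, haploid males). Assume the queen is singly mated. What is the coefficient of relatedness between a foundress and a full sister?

Haplodiploid full sisters inherit their father's entire haploid genome identically (contributing 1/2) and on average half of their mother's contribution (1/2 · 1/2 = 1/4); r = 1/2 + 1/4 = 3/4.

0.75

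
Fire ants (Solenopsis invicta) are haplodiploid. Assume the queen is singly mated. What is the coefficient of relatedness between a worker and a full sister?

Haplodiploid full sisters inherit their father's entire haploid genome identically (contributing 1/2) and on average half of their mother's contribution (1/2 · 1/2 = 1/4); r = 1/2 + 1/4 = 3/4.

0.75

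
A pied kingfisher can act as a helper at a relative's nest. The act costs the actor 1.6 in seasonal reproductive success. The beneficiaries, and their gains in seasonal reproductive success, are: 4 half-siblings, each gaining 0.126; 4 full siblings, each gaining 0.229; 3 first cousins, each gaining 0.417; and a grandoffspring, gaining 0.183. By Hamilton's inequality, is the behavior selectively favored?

No

Hamilton's rule: the trait is favored when the sum of r·B over every recipient exceeds the actor's cost C.
r to a half-sibling = 1/4 (half-sibs share one parent — one path of length 2: r = (1/2)^2 = 1/4).
r to a full sibling = 0.5 (full sibs share both parents — two paths of length 2: r = 2·(1/2)^2 = 1/2).
r to a first cousin = 0.125 (first cousins share one grandparent pair — two paths of length 4: r = 2·(1/2)^4 = 1/8).
r to a grandoffspring = 1/4 (two parent–offspring links: r = (1/2)^2 = 1/4).
Summing one r·B term per recipient: 4·0.25·0.126 + 4·0.5·0.229 + 3·0.125·0.417 + 1·0.25·0.183 = 0.786125.
0.786125 < 1.6: the indirect benefit is less than the cost.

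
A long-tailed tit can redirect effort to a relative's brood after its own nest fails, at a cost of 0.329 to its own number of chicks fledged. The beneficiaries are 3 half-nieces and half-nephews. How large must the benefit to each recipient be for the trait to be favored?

0.8773

r to a half-niece or half-nephew = 0.125 (half-aunt/uncle↔niece/nephew: one path of length 3: r = (1/2)^3 = 1/8).
Hamilton's rule with n recipients of equal r: n·r·B > C, so B > C/(n·r) = 0.329/(3·0.125) = 0.8773.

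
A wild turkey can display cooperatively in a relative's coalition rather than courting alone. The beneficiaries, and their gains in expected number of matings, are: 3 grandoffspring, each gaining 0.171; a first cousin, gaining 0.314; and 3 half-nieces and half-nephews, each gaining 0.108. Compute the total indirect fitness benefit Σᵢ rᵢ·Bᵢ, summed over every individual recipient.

r to a grandoffspring = 0.25 (two parent–offspring links: r = (1/2)^2 = 1/4).
r to a first cousin = 1/8 (first cousins share one grandparent pair — two paths of length 4: r = 2·(1/2)^4 = 1/8).
r to a half-niece or half-nephew = 1/8 (half-aunt/uncle↔niece/nephew: one path of length 3: r = (1/2)^3 = 1/8).
Summing one r·B term per recipient: 3·0.25·0.171 + 1·0.125·0.314 + 3·0.125·0.108 = 0.208.

0.208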